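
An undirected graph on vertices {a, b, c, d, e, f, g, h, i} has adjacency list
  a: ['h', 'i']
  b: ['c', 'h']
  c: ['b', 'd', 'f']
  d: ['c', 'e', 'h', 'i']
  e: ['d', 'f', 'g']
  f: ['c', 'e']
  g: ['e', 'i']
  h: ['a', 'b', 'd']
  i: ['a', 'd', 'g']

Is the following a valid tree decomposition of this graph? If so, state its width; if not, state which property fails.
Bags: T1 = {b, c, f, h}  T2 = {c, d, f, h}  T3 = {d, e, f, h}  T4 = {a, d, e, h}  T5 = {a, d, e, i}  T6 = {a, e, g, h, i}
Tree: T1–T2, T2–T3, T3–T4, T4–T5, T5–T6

A tree decomposition must satisfy three properties: every vertex lies in some bag; for every edge, both endpoints lie together in some bag; and for every vertex, the bags containing it form a connected subtree. Here bags containing vertex h are not connected in the tree, so the decomposition is invalid.

No — bags containing vertex h are not connected in the tree.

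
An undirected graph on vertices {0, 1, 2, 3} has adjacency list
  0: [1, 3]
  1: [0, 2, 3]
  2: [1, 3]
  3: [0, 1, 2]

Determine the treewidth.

2

A width-2 tree decomposition is:
Bags: B1 = {1, 2, 3}  B2 = {0, 1, 3}
Tree: B1–B2
Each bag holds 3 vertices, so the decomposition has width 2, which upper-bounds the treewidth. For the lower bound, the 3 vertices {0, 1, 3} are pairwise adjacent, and any tree decomposition puts a clique entirely inside one bag — forcing width ≥ 2. Combining the bounds, tw(G) = 2.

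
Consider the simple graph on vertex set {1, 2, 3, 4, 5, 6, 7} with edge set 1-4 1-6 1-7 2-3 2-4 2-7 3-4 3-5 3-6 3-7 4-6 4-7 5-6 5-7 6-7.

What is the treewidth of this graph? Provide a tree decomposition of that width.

The largest bag has 4 vertices, giving width 3; this decomposition certifies tw(G) ≤ 3. Conversely, {1, 4, 6, 7} is a clique of size 4, and the vertices of any clique must share a bag in every tree decomposition; so some bag has ≥ 4 vertices and tw(G) ≥ 3. Hence tw(G) = 3 exactly.

Treewidth 3.
One optimal decomposition is:
Bags: B1 = {3, 4, 6, 7}  B2 = {1, 4, 6, 7}  B3 = {2, 3, 4, 7}  B4 = {3, 5, 6, 7}
Tree: B1–B2, B1–B3, B1–B4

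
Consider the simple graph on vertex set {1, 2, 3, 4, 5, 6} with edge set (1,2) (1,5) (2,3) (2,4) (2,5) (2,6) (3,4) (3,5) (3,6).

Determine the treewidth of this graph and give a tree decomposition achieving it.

Every bag has size at most 3, so the width is 3 − 1 = 2 and tw(G) ≤ 2. Conversely, {1, 2, 5} is a clique of size 3, and the vertices of any clique must share a bag in every tree decomposition; so some bag has ≥ 3 vertices and tw(G) ≥ 2. The upper and lower bounds meet at 2, so that is the treewidth.

Treewidth 2.
One such decomposition:
Bags: B1 = {2, 3, 5}  B2 = {2, 3, 6}  B3 = {1, 2, 5}  B4 = {2, 3, 4}
Tree: B1–B2, B1–B3, B2–B4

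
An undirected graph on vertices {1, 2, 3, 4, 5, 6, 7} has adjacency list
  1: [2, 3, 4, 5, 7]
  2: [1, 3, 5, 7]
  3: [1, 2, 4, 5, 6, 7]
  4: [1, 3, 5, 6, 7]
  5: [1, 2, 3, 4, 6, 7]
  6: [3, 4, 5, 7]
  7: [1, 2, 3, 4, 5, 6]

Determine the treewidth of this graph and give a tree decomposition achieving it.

Treewidth 4.
One optimal decomposition is:
Bags: B1 = {1, 2, 3, 5, 7}  B2 = {1, 3, 4, 5, 7}  B3 = {3, 4, 5, 6, 7}
Tree: B1–B2, B2–B3

The largest bag has 5 vertices, giving width 4; this decomposition certifies tw(G) ≤ 4. Conversely, {1, 2, 3, 5, 7} is a clique of size 5, and the vertices of any clique must share a bag in every tree decomposition; so some bag has ≥ 5 vertices and tw(G) ≥ 4. Combining the bounds, tw(G) = 4.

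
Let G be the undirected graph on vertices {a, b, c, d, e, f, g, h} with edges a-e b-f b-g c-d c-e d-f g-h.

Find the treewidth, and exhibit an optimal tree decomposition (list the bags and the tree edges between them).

Each bag holds 2 vertices, so the decomposition has width 1, which upper-bounds the treewidth. G has an edge, so its treewidth is at least 1. Combining the bounds, tw(G) = 1.

Treewidth 1.
Bags: B1 = {g, h}  B2 = {b, g}  B3 = {b, f}  B4 = {d, f}  B5 = {c, d}  B6 = {c, e}  B7 = {a, e}
Tree: B1–B2, B2–B3, B3–B4, B4–B5, B5–B6, B6–B7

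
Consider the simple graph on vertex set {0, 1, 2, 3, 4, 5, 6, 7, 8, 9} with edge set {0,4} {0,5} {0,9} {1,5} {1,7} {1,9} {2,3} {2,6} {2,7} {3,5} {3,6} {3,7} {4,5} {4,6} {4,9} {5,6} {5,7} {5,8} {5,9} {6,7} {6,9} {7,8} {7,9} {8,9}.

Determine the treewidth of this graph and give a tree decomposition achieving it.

Treewidth 3.
One such decomposition:
Bags: B1 = {4, 5, 6, 9}  B2 = {5, 6, 7, 9}  B3 = {1, 5, 7, 9}  B4 = {3, 5, 6, 7}  B5 = {5, 7, 8, 9}  B6 = {0, 4, 5, 9}  B7 = {2, 3, 6, 7}
Tree: B1–B2, B2–B3, B2–B4, B2–B5, B1–B6, B4–B7

The largest bag has 4 vertices, giving width 3; this decomposition certifies tw(G) ≤ 3. For the lower bound, the 4 vertices {2, 3, 6, 7} are pairwise adjacent, and any tree decomposition puts a clique entirely inside one bag — forcing width ≥ 3. Hence tw(G) = 3 exactly.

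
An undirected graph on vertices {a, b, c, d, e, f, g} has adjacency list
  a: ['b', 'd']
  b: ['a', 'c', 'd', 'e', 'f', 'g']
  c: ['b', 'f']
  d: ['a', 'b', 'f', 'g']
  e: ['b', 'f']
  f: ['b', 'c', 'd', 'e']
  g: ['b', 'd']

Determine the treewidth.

A width-2 tree decomposition is:
Bags: B1 = {b, e, f}  B2 = {b, d, f}  B3 = {b, d, g}  B4 = {a, b, d}  B5 = {b, c, f}
Tree: B1–B2, B2–B3, B2–B4, B1–B5
The largest bag has 3 vertices, giving width 2; this decomposition certifies tw(G) ≤ 2. On the other hand G contains the 3-clique {b, d, g}. A clique must lie in a single bag of any decomposition, so no decomposition can have width below 2. Combining the bounds, tw(G) = 2.

2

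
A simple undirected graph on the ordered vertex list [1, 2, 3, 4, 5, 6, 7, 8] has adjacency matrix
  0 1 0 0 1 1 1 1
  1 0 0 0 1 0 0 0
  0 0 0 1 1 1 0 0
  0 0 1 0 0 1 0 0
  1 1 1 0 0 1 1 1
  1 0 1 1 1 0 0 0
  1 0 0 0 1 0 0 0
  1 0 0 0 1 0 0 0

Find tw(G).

2

A width-2 tree decomposition is:
Bags: B1 = {1, 2, 5}  B2 = {1, 5, 6}  B3 = {1, 5, 8}  B4 = {3, 5, 6}  B5 = {1, 5, 7}  B6 = {3, 4, 6}
Tree: B1–B2, B1–B3, B2–B4, B1–B5, B4–B6
Each bag holds 3 vertices, so the decomposition has width 2, which upper-bounds the treewidth. For the lower bound, the 3 vertices {3, 4, 6} are pairwise adjacent, and any tree decomposition puts a clique entirely inside one bag — forcing width ≥ 2. Combining the bounds, tw(G) = 2.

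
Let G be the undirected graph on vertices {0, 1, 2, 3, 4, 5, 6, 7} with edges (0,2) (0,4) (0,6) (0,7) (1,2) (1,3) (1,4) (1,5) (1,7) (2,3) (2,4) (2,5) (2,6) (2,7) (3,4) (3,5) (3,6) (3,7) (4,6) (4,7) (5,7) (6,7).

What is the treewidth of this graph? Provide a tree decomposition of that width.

Treewidth 4.
Bags: B1 = {1, 2, 3, 5, 7}  B2 = {1, 2, 3, 4, 7}  B3 = {2, 3, 4, 6, 7}  B4 = {0, 2, 4, 6, 7}
Tree: B1–B2, B2–B3, B3–B4

Every bag has size at most 5, so the width is 5 − 1 = 4 and tw(G) ≤ 4. On the other hand G contains the 5-clique {0, 2, 4, 6, 7}. A clique must lie in a single bag of any decomposition, so no decomposition can have width below 4. Therefore the treewidth is 4.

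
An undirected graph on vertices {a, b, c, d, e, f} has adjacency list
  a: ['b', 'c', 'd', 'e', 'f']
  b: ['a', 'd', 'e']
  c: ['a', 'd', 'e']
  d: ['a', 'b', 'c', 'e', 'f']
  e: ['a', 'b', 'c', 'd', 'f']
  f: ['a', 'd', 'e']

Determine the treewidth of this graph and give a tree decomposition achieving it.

Treewidth 3.
One such decomposition:
Bags: B1 = {a, b, d, e}  B2 = {a, c, d, e}  B3 = {a, d, e, f}
Tree: B1–B2, B1–B3

Each bag holds 4 vertices, so the decomposition has width 3, which upper-bounds the treewidth. On the other hand G contains the 4-clique {a, c, d, e}. A clique must lie in a single bag of any decomposition, so no decomposition can have width below 3. Therefore the treewidth is 3.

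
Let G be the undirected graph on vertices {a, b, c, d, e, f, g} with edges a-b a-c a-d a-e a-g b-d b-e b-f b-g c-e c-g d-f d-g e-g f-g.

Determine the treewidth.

A width-3 tree decomposition is:
Bags: B1 = {a, b, d, g}  B2 = {a, b, e, g}  B3 = {a, c, e, g}  B4 = {b, d, f, g}
Tree: B1–B2, B2–B3, B1–B4
Each bag holds 4 vertices, so the decomposition has width 3, which upper-bounds the treewidth. For the lower bound, the 4 vertices {a, c, e, g} are pairwise adjacent, and any tree decomposition puts a clique entirely inside one bag — forcing width ≥ 3. Therefore the treewidth is 3.

3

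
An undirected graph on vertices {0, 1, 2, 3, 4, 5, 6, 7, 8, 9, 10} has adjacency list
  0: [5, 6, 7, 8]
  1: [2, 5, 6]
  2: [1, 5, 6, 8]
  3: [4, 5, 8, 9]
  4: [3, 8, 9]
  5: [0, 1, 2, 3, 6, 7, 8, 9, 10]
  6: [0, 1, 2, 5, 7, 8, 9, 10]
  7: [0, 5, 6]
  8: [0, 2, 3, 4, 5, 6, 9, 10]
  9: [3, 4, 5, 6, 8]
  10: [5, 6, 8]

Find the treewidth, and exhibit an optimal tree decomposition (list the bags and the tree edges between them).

Treewidth 3.
One optimal decomposition is:
Bags: B1 = {5, 6, 8, 10}  B2 = {5, 6, 8, 9}  B3 = {3, 5, 8, 9}  B4 = {2, 5, 6, 8}  B5 = {3, 4, 8, 9}  B6 = {1, 2, 5, 6}  B7 = {0, 5, 6, 8}  B8 = {0, 5, 6, 7}
Tree: B1–B2, B2–B3, B2–B4, B3–B5, B4–B6, B4–B7, B7–B8

Every bag has size at most 4, so the width is 4 − 1 = 3 and tw(G) ≤ 3. Conversely, {3, 4, 8, 9} is a clique of size 4, and the vertices of any clique must share a bag in every tree decomposition; so some bag has ≥ 4 vertices and tw(G) ≥ 3. Combining the bounds, tw(G) = 3.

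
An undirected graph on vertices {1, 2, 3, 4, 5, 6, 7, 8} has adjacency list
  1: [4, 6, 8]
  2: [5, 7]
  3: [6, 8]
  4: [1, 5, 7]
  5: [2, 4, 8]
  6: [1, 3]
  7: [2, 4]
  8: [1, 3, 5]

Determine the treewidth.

A width-2 tree decomposition is:
Bags: B1 = {3, 6, 8}  B2 = {1, 6, 8}  B3 = {1, 5, 8}  B4 = {1, 4, 5}  B5 = {2, 4, 5}  B6 = {2, 4, 7}
Tree: B1–B2, B2–B3, B3–B4, B4–B5, B5–B6
Every bag has size at most 3, so the width is 3 − 1 = 2 and tw(G) ≤ 2. Since 3–6–1–8–3 is a cycle in G, G is not acyclic. Forests are exactly the graphs of treewidth ≤ 1, so tw(G) ≥ 2. Combining the bounds, tw(G) = 2.

2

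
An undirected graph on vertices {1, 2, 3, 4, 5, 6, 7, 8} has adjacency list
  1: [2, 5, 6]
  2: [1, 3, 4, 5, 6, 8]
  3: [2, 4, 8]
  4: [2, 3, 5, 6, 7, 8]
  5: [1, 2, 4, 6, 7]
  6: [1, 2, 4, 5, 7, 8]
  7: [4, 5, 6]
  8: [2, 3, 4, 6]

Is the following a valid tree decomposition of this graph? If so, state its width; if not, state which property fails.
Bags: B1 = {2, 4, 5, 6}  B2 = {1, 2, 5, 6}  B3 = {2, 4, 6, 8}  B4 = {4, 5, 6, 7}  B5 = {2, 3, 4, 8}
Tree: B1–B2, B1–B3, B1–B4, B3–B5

Yes; width 3.

Vertex coverage: the bags together contain {1, 2, 3, 4, 5, 6, 7, 8}, the full vertex set. Edge coverage: each edge of G has both endpoints in at least one bag. Running intersection: for every vertex, the bags containing it form a connected subtree. All three properties hold, so this is a valid tree decomposition of width max|bag| − 1 = 3, and hence tw(G) ≤ 3.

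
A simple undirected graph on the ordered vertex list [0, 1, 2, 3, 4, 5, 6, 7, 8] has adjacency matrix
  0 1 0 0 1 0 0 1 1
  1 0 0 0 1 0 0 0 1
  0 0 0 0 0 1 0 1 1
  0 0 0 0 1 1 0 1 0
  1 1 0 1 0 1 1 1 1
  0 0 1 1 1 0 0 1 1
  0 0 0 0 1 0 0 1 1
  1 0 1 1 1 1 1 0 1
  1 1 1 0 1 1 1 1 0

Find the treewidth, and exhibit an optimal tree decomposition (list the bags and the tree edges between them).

Every bag has size at most 4, so the width is 4 − 1 = 3 and tw(G) ≤ 3. Conversely, {2, 5, 7, 8} is a clique of size 4, and the vertices of any clique must share a bag in every tree decomposition; so some bag has ≥ 4 vertices and tw(G) ≥ 3. Hence tw(G) = 3 exactly.

Treewidth 3.
Bags: B1 = {4, 5, 7, 8}  B2 = {0, 4, 7, 8}  B3 = {4, 6, 7, 8}  B4 = {0, 1, 4, 8}  B5 = {2, 5, 7, 8}  B6 = {3, 4, 5, 7}
Tree: B1–B2, B2–B3, B2–B4, B1–B5, B1–B6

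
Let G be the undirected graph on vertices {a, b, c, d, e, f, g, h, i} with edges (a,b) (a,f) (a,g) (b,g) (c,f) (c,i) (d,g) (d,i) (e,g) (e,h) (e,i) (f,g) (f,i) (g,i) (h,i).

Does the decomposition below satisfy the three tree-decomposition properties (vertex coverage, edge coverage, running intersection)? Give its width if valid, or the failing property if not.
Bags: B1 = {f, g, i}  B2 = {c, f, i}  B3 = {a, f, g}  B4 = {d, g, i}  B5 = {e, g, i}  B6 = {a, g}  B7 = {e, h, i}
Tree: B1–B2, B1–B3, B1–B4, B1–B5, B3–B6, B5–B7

A tree decomposition must satisfy three properties: every vertex lies in some bag; for every edge, both endpoints lie together in some bag; and for every vertex, the bags containing it form a connected subtree. Here vertex b appears in no bag, so the decomposition is invalid.

No — vertex b appears in no bag.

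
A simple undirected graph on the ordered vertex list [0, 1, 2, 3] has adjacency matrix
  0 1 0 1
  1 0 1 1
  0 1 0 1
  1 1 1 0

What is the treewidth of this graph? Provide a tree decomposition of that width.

Each bag holds 3 vertices, so the decomposition has width 2, which upper-bounds the treewidth. Conversely, {0, 1, 3} is a clique of size 3, and the vertices of any clique must share a bag in every tree decomposition; so some bag has ≥ 3 vertices and tw(G) ≥ 2. Combining the bounds, tw(G) = 2.

Treewidth 2.
One such decomposition:
Bags: B1 = {1, 2, 3}  B2 = {0, 1, 3}
Tree: B1–B2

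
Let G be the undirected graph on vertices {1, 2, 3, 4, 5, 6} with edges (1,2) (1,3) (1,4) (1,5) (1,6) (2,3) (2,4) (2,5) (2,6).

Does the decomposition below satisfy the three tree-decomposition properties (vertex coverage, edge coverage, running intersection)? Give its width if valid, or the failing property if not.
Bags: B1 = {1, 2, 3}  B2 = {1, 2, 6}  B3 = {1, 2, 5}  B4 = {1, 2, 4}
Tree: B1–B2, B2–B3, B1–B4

Every vertex of G appears in some bag (union = {1, 2, 3, 4, 5, 6}); every edge is covered by a bag; and for each vertex v the set of bags containing v is connected in the bag tree. The decomposition is therefore valid. The largest bag has 3 vertices, so the width is 2.

Yes; width 2.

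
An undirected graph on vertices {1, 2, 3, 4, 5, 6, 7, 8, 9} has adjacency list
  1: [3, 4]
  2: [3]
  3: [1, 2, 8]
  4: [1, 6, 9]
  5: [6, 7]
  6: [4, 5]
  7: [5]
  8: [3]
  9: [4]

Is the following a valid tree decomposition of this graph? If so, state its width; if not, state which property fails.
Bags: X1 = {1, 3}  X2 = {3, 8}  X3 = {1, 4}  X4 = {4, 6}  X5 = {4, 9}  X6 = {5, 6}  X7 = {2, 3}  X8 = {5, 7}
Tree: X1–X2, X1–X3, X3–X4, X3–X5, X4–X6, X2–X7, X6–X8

Every vertex of G appears in some bag (union = {1, 2, 3, 4, 5, 6, 7, 8, 9}); every edge is covered by a bag; and for each vertex v the set of bags containing v is connected in the bag tree. The decomposition is therefore valid. The largest bag has 2 vertices, so the width is 1.

Yes; width 1.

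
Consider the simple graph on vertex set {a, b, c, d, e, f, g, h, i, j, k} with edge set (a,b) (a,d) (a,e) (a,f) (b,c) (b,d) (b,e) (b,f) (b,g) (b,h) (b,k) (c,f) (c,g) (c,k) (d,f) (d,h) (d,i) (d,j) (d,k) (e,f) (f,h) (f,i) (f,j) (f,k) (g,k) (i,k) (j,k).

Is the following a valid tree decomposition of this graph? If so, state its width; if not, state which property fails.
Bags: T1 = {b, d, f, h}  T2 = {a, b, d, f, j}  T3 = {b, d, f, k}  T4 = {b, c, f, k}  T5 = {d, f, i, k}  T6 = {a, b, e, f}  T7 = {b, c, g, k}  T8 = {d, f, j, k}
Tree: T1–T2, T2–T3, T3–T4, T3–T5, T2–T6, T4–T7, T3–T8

No — bags containing vertex j are not connected in the tree.

A tree decomposition must satisfy three properties: every vertex lies in some bag; for every edge, both endpoints lie together in some bag; and for every vertex, the bags containing it form a connected subtree. Here bags containing vertex j are not connected in the tree, so the decomposition is invalid.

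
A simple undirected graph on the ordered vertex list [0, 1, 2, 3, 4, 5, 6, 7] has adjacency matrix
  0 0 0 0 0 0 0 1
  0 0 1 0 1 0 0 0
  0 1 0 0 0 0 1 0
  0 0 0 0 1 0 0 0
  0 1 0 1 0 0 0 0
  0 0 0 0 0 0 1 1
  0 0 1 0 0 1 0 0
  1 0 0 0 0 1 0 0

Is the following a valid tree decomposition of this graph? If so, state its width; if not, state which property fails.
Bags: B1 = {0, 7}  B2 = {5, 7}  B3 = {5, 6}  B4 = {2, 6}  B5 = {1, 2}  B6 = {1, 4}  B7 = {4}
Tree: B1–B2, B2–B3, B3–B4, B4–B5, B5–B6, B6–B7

A tree decomposition must satisfy three properties: every vertex lies in some bag; for every edge, both endpoints lie together in some bag; and for every vertex, the bags containing it form a connected subtree. Here vertex 3 appears in no bag, so the decomposition is invalid.

No — vertex 3 appears in no bag.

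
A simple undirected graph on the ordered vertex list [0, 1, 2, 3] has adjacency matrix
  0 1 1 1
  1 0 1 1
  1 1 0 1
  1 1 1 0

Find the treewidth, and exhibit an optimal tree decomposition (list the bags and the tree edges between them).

Treewidth 3.
One such decomposition:
Bags: B1 = {0, 1, 2, 3}
Tree: (single bag)

A single bag containing all 4 vertices is trivially a valid decomposition of width 3. Conversely, {0, 1, 2, 3} is a clique of size 4, and the vertices of any clique must share a bag in every tree decomposition; so some bag has ≥ 4 vertices and tw(G) ≥ 3. Hence tw(G) = 3 exactly.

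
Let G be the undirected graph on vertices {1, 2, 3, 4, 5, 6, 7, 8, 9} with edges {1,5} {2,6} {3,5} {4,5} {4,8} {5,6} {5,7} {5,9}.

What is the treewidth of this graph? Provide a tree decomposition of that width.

Every bag has size at most 2, so the width is 2 − 1 = 1 and tw(G) ≤ 1. Since G has at least one edge (e.g. 4–5), it is not an edgeless graph, so tw(G) ≥ 1. Hence tw(G) = 1 exactly.

Treewidth 1.
Bags: B1 = {4, 5}  B2 = {3, 5}  B3 = {5, 7}  B4 = {5, 6}  B5 = {1, 5}  B6 = {4, 8}  B7 = {5, 9}  B8 = {2, 6}
Tree: B1–B2, B1–B3, B2–B4, B2–B5, B1–B6, B3–B7, B4–B8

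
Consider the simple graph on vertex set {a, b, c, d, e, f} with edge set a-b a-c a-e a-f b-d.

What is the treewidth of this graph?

1

A width-1 tree decomposition is:
Bags: B1 = {a, b}  B2 = {a, f}  B3 = {a, e}  B4 = {a, c}  B5 = {b, d}
Tree: B1–B2, B2–B3, B3–B4, B1–B5
Each bag holds 2 vertices, so the decomposition has width 1, which upper-bounds the treewidth. G has an edge, so its treewidth is at least 1. Therefore the treewidth is 1.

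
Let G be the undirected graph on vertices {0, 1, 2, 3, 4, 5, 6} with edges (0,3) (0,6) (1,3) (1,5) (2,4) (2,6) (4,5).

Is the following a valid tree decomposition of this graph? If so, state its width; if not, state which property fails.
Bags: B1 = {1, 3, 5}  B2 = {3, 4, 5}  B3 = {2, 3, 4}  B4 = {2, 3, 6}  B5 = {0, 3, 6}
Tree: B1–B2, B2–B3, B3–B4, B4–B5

Every vertex of G appears in some bag (union = {0, 1, 2, 3, 4, 5, 6}); every edge is covered by a bag; and for each vertex v the set of bags containing v is connected in the bag tree. The decomposition is therefore valid. The largest bag has 3 vertices, so the width is 2.

Yes; width 2.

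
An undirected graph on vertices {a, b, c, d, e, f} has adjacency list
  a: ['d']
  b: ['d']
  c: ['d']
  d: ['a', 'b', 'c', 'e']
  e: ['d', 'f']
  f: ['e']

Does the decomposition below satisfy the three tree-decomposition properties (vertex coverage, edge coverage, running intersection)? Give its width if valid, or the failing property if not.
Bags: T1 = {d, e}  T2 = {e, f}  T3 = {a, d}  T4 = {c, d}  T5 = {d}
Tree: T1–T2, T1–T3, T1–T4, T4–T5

No — vertex b appears in no bag.

A tree decomposition must satisfy three properties: every vertex lies in some bag; for every edge, both endpoints lie together in some bag; and for every vertex, the bags containing it form a connected subtree. Here vertex b appears in no bag, so the decomposition is invalid.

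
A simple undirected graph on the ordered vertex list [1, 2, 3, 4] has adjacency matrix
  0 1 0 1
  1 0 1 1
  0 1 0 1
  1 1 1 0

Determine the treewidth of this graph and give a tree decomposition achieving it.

Treewidth 2.
Bags: B1 = {2, 3, 4}  B2 = {1, 2, 4}
Tree: B1–B2

Every bag has size at most 3, so the width is 3 − 1 = 2 and tw(G) ≤ 2. On the other hand G contains the 3-clique {1, 2, 4}. A clique must lie in a single bag of any decomposition, so no decomposition can have width below 2. Therefore the treewidth is 2.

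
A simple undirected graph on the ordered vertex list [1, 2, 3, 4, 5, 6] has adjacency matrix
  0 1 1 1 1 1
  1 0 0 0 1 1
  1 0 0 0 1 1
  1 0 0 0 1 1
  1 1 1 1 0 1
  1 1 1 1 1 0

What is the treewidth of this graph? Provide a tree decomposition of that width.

Each bag holds 4 vertices, so the decomposition has width 3, which upper-bounds the treewidth. For the lower bound, the 4 vertices {1, 2, 5, 6} are pairwise adjacent, and any tree decomposition puts a clique entirely inside one bag — forcing width ≥ 3. Combining the bounds, tw(G) = 3.

Treewidth 3.
One optimal decomposition is:
Bags: B1 = {1, 4, 5, 6}  B2 = {1, 2, 5, 6}  B3 = {1, 3, 5, 6}
Tree: B1–B2, B1–B3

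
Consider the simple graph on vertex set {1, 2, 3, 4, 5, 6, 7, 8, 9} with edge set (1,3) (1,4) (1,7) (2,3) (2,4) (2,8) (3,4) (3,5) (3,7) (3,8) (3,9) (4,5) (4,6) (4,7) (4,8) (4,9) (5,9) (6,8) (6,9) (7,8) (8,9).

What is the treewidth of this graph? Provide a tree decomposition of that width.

The largest bag has 4 vertices, giving width 3; this decomposition certifies tw(G) ≤ 3. Conversely, {3, 4, 8, 9} is a clique of size 4, and the vertices of any clique must share a bag in every tree decomposition; so some bag has ≥ 4 vertices and tw(G) ≥ 3. Combining the bounds, tw(G) = 3.

Treewidth 3.
One optimal decomposition is:
Bags: B1 = {3, 4, 7, 8}  B2 = {3, 4, 8, 9}  B3 = {3, 4, 5, 9}  B4 = {1, 3, 4, 7}  B5 = {2, 3, 4, 8}  B6 = {4, 6, 8, 9}
Tree: B1–B2, B2–B3, B1–B4, B2–B5, B2–B6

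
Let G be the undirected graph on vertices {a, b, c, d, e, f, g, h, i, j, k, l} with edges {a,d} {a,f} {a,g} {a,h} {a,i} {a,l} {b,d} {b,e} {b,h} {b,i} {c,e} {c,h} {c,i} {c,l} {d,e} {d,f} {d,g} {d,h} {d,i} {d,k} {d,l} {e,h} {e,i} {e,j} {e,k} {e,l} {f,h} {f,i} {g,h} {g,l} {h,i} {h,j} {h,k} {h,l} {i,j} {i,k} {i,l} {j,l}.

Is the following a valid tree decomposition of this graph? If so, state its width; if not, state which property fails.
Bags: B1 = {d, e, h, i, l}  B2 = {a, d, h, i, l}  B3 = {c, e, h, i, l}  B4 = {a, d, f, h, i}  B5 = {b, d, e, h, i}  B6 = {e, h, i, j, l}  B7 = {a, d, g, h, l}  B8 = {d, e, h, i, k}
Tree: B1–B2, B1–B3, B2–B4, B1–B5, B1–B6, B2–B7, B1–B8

Checking the three conditions: (i) the bags cover all of {a, b, c, d, e, f, g, h, i, j, k, l}; (ii) for each edge, some bag contains both endpoints; (iii) the bags containing any fixed vertex form a subtree. All hold, so the decomposition is valid with width 5 − 1 = 4.

Yes; width 4.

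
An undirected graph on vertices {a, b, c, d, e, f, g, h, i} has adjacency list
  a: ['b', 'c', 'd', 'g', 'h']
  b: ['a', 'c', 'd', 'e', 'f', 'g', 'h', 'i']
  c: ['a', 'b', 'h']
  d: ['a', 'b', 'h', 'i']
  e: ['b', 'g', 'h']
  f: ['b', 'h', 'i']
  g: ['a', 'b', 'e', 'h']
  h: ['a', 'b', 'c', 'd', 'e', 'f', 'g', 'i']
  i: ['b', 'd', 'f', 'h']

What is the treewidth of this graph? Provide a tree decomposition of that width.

Treewidth 3.
Bags: B1 = {b, d, h, i}  B2 = {a, b, d, h}  B3 = {a, b, g, h}  B4 = {b, f, h, i}  B5 = {a, b, c, h}  B6 = {b, e, g, h}
Tree: B1–B2, B2–B3, B1–B4, B2–B5, B3–B6

The largest bag has 4 vertices, giving width 3; this decomposition certifies tw(G) ≤ 3. Conversely, {a, b, d, h} is a clique of size 4, and the vertices of any clique must share a bag in every tree decomposition; so some bag has ≥ 4 vertices and tw(G) ≥ 3. Hence tw(G) = 3 exactly.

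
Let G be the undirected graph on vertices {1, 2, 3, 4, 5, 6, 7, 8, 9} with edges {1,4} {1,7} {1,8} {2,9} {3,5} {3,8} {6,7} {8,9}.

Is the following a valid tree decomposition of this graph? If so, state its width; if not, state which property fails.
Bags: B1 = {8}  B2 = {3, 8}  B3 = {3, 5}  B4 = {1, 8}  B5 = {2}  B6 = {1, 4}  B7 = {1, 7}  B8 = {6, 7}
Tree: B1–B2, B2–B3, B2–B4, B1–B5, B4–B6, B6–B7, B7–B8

A tree decomposition must satisfy three properties: every vertex lies in some bag; for every edge, both endpoints lie together in some bag; and for every vertex, the bags containing it form a connected subtree. Here vertex 9 appears in no bag, so the decomposition is invalid.

No — vertex 9 appears in no bag.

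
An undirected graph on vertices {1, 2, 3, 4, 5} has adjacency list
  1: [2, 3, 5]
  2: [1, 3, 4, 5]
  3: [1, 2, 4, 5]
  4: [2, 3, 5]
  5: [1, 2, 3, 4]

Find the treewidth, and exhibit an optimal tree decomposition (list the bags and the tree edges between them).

Treewidth 3.
One optimal decomposition is:
Bags: B1 = {1, 2, 3, 5}  B2 = {2, 3, 4, 5}
Tree: B1–B2

Each bag holds 4 vertices, so the decomposition has width 3, which upper-bounds the treewidth. Conversely, {1, 2, 3, 5} is a clique of size 4, and the vertices of any clique must share a bag in every tree decomposition; so some bag has ≥ 4 vertices and tw(G) ≥ 3. The upper and lower bounds meet at 3, so that is the treewidth.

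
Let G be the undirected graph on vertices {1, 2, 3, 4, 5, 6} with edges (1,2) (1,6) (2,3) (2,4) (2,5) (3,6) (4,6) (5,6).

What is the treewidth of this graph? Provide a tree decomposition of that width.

Every bag has size at most 3, so the width is 3 − 1 = 2 and tw(G) ≤ 2. The edges 4–6–1–2–4 form a cycle, so G is not a tree and its treewidth is at least 2. Hence tw(G) = 2 exactly.

Treewidth 2.
Bags: B1 = {2, 4, 6}  B2 = {1, 2, 6}  B3 = {2, 3, 6}  B4 = {2, 5, 6}
Tree: B1–B2, B2–B3, B3–B4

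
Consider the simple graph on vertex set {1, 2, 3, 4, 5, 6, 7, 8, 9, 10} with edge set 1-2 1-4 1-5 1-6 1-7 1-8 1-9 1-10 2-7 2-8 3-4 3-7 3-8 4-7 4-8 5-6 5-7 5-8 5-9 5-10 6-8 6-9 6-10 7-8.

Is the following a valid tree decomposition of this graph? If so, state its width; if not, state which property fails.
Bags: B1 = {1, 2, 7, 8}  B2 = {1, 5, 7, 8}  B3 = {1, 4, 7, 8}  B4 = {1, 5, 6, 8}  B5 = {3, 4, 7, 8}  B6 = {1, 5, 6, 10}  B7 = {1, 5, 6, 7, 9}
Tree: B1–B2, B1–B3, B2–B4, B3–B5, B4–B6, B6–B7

No — bags containing vertex 7 are not connected in the tree.

A tree decomposition must satisfy three properties: every vertex lies in some bag; for every edge, both endpoints lie together in some bag; and for every vertex, the bags containing it form a connected subtree. Here bags containing vertex 7 are not connected in the tree, so the decomposition is invalid.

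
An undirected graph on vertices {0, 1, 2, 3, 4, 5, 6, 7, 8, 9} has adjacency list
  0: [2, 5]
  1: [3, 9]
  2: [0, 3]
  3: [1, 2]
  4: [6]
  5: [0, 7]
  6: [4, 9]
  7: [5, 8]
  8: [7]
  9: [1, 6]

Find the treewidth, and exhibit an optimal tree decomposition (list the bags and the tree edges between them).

Treewidth 1.
Bags: B1 = {4, 6}  B2 = {6, 9}  B3 = {1, 9}  B4 = {1, 3}  B5 = {2, 3}  B6 = {0, 2}  B7 = {0, 5}  B8 = {5, 7}  B9 = {7, 8}
Tree: B1–B2, B2–B3, B3–B4, B4–B5, B5–B6, B6–B7, B7–B8, B8–B9

Each bag holds 2 vertices, so the decomposition has width 1, which upper-bounds the treewidth. Since G has at least one edge (e.g. 4–6), it is not an edgeless graph, so tw(G) ≥ 1. Combining the bounds, tw(G) = 1.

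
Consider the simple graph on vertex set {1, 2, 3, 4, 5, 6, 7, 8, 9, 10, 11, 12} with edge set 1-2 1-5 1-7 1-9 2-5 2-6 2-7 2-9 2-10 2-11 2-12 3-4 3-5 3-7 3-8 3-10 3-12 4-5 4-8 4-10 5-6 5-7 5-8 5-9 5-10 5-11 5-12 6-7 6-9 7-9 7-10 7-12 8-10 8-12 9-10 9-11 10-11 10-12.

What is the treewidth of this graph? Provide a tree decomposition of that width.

Each bag holds 5 vertices, so the decomposition has width 4, which upper-bounds the treewidth. On the other hand G contains the 5-clique {1, 2, 5, 7, 9}. A clique must lie in a single bag of any decomposition, so no decomposition can have width below 4. Hence tw(G) = 4 exactly.

Treewidth 4.
Bags: B1 = {2, 5, 7, 10, 12}  B2 = {2, 5, 7, 9, 10}  B3 = {2, 5, 9, 10, 11}  B4 = {2, 5, 6, 7, 9}  B5 = {3, 5, 7, 10, 12}  B6 = {3, 5, 8, 10, 12}  B7 = {1, 2, 5, 7, 9}  B8 = {3, 4, 5, 8, 10}
Tree: B1–B2, B2–B3, B2–B4, B1–B5, B5–B6, B4–B7, B6–B8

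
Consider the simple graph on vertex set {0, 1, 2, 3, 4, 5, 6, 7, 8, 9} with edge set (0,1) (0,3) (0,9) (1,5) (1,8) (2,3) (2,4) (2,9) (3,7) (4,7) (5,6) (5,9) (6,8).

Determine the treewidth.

2

A width-2 tree decomposition is:
Bags: B1 = {1, 6, 8}  B2 = {1, 5, 6}  B3 = {0, 1, 5}  B4 = {0, 5, 9}  B5 = {0, 3, 9}  B6 = {2, 3, 9}  B7 = {2, 3, 7}  B8 = {2, 4, 7}
Tree: B1–B2, B2–B3, B3–B4, B4–B5, B5–B6, B6–B7, B7–B8
The largest bag has 3 vertices, giving width 2; this decomposition certifies tw(G) ≤ 2. The edges 8–6–5–1–8 form a cycle, so G is not a tree and its treewidth is at least 2. Therefore the treewidth is 2.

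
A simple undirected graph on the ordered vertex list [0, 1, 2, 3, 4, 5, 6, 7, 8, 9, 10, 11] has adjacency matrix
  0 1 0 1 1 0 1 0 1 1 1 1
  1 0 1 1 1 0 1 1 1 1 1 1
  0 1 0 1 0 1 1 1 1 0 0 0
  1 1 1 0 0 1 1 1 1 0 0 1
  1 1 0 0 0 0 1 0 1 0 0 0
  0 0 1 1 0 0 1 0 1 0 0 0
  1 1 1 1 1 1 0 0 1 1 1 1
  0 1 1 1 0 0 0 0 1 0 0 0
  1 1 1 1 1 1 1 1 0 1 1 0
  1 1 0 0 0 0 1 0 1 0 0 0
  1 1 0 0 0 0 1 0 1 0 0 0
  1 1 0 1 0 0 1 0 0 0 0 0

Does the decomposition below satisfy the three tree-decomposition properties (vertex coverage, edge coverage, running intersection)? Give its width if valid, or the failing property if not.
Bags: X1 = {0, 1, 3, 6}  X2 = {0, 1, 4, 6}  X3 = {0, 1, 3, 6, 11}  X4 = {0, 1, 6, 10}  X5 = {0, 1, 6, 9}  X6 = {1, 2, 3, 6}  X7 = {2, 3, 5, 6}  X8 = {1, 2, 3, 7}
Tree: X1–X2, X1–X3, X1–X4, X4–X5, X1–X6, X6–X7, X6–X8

A tree decomposition must satisfy three properties: every vertex lies in some bag; for every edge, both endpoints lie together in some bag; and for every vertex, the bags containing it form a connected subtree. Here vertex 8 appears in no bag, so the decomposition is invalid.

No — vertex 8 appears in no bag.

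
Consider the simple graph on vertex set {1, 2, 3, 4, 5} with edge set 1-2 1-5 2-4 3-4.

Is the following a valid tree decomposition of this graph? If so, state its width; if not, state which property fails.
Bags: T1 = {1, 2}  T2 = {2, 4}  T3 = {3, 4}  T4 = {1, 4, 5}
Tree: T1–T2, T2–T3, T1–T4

A tree decomposition must satisfy three properties: every vertex lies in some bag; for every edge, both endpoints lie together in some bag; and for every vertex, the bags containing it form a connected subtree. Here bags containing vertex 4 are not connected in the tree, so the decomposition is invalid.

No — bags containing vertex 4 are not connected in the tree.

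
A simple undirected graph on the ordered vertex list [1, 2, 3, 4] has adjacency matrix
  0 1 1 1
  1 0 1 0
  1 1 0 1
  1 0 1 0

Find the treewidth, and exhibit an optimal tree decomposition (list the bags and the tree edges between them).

Each bag holds 3 vertices, so the decomposition has width 2, which upper-bounds the treewidth. On the other hand G contains the 3-clique {1, 2, 3}. A clique must lie in a single bag of any decomposition, so no decomposition can have width below 2. Therefore the treewidth is 2.

Treewidth 2.
One such decomposition:
Bags: B1 = {1, 3, 4}  B2 = {1, 2, 3}
Tree: B1–B2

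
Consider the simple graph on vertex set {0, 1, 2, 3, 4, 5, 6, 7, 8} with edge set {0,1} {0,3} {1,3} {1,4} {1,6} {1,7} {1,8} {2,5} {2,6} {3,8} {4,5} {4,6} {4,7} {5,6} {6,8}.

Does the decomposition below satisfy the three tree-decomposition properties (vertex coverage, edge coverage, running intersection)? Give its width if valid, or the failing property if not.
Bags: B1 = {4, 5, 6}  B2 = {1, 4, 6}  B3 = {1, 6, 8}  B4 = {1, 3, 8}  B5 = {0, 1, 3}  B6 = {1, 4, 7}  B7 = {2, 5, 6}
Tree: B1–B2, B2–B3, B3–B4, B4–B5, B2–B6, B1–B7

Every vertex of G appears in some bag (union = {0, 1, 2, 3, 4, 5, 6, 7, 8}); every edge is covered by a bag; and for each vertex v the set of bags containing v is connected in the bag tree. The decomposition is therefore valid. The largest bag has 3 vertices, so the width is 2.

Yes; width 2.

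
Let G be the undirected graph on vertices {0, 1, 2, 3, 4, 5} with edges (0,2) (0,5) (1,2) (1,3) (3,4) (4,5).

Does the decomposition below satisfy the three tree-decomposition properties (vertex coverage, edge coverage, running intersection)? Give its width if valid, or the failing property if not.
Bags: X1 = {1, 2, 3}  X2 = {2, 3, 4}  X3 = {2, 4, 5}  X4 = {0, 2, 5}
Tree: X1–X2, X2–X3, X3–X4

Yes; width 2.

Vertex coverage: the bags together contain {0, 1, 2, 3, 4, 5}, the full vertex set. Edge coverage: each edge of G has both endpoints in at least one bag. Running intersection: for every vertex, the bags containing it form a connected subtree. All three properties hold, so this is a valid tree decomposition of width max|bag| − 1 = 2, and hence tw(G) ≤ 2.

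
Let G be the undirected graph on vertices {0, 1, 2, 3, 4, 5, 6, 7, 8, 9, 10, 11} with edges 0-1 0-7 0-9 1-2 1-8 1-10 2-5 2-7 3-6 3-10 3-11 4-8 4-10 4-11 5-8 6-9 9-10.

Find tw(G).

3

A width-3 tree decomposition is:
Bags: B1 = {2, 5, 7, 8}  B2 = {1, 2, 7, 8}  B3 = {0, 1, 7, 8}  B4 = {0, 1, 4, 8}  B5 = {0, 1, 4, 10}  B6 = {0, 4, 9, 10}  B7 = {4, 9, 10, 11}  B8 = {3, 9, 10, 11}  B9 = {3, 6, 9, 11}
Tree: B1–B2, B2–B3, B3–B4, B4–B5, B5–B6, B6–B7, B7–B8, B8–B9
The largest bag has 4 vertices, giving width 3; this decomposition certifies tw(G) ≤ 3. For the lower bound: the 4 vertex sets {2,5,7}, {8}, {1}, {0,4,9,10} are disjoint, each induces a connected subgraph, and every pair is joined by at least one edge of G. Contracting each set to a single vertex therefore yields K_{4} as a minor, and since treewidth is minor-monotone, tw(G) ≥ tw(K_{4}) = 3. The upper and lower bounds meet at 3, so that is the treewidth.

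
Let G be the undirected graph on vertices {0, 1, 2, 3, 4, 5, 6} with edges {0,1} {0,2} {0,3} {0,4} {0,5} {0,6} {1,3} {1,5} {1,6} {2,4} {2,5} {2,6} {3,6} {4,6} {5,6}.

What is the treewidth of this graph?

3

A width-3 tree decomposition is:
Bags: B1 = {0, 1, 5, 6}  B2 = {0, 2, 5, 6}  B3 = {0, 2, 4, 6}  B4 = {0, 1, 3, 6}
Tree: B1–B2, B2–B3, B1–B4
Each bag holds 4 vertices, so the decomposition has width 3, which upper-bounds the treewidth. Conversely, {0, 1, 3, 6} is a clique of size 4, and the vertices of any clique must share a bag in every tree decomposition; so some bag has ≥ 4 vertices and tw(G) ≥ 3. The upper and lower bounds meet at 3, so that is the treewidth.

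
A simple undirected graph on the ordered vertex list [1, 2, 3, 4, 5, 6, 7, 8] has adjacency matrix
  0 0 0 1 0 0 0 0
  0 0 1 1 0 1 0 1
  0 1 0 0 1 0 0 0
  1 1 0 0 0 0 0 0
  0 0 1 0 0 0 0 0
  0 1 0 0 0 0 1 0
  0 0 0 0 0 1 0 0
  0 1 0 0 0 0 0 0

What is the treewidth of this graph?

A width-1 tree decomposition is:
Bags: B1 = {2, 6}  B2 = {2, 3}  B3 = {2, 4}  B4 = {6, 7}  B5 = {3, 5}  B6 = {2, 8}  B7 = {1, 4}
Tree: B1–B2, B2–B3, B1–B4, B2–B5, B2–B6, B3–B7
The largest bag has 2 vertices, giving width 1; this decomposition certifies tw(G) ≤ 1. Since G has at least one edge (e.g. 6–2), it is not an edgeless graph, so tw(G) ≥ 1. Hence tw(G) = 1 exactly.

1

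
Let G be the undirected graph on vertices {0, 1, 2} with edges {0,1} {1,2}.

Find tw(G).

1

A width-1 tree decomposition is:
Bags: B1 = {0, 1}  B2 = {1, 2}
Tree: B1–B2
Every bag has size at most 2, so the width is 2 − 1 = 1 and tw(G) ≤ 1. Since G has at least one edge (e.g. 1–0), it is not an edgeless graph, so tw(G) ≥ 1. The upper and lower bounds meet at 1, so that is the treewidth.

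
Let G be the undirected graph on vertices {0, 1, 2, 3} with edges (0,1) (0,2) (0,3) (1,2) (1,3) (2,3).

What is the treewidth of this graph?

3

A width-3 tree decomposition is:
Bags: B1 = {0, 1, 2, 3}
Tree: (single bag)
A single bag containing all 4 vertices is trivially a valid decomposition of width 3. For the lower bound, the 4 vertices {0, 1, 2, 3} are pairwise adjacent, and any tree decomposition puts a clique entirely inside one bag — forcing width ≥ 3. Therefore the treewidth is 3.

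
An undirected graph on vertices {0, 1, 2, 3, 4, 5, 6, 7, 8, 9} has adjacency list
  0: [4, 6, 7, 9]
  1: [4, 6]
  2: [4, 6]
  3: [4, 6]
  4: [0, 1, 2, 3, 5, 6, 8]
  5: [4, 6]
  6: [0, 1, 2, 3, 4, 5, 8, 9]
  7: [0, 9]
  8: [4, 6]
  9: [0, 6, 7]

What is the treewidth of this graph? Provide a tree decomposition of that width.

Treewidth 2.
Bags: B1 = {0, 6, 9}  B2 = {0, 4, 6}  B3 = {4, 5, 6}  B4 = {0, 7, 9}  B5 = {4, 6, 8}  B6 = {2, 4, 6}  B7 = {3, 4, 6}  B8 = {1, 4, 6}
Tree: B1–B2, B2–B3, B1–B4, B3–B5, B2–B6, B2–B7, B7–B8

Every bag has size at most 3, so the width is 3 − 1 = 2 and tw(G) ≤ 2. For the lower bound, the 3 vertices {0, 6, 9} are pairwise adjacent, and any tree decomposition puts a clique entirely inside one bag — forcing width ≥ 2. Therefore the treewidth is 2.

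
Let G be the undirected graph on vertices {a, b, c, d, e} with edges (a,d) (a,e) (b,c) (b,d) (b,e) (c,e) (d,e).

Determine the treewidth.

2

A width-2 tree decomposition is:
Bags: B1 = {b, d, e}  B2 = {b, c, e}  B3 = {a, d, e}
Tree: B1–B2, B1–B3
Each bag holds 3 vertices, so the decomposition has width 2, which upper-bounds the treewidth. On the other hand G contains the 3-clique {a, d, e}. A clique must lie in a single bag of any decomposition, so no decomposition can have width below 2. Hence tw(G) = 2 exactly.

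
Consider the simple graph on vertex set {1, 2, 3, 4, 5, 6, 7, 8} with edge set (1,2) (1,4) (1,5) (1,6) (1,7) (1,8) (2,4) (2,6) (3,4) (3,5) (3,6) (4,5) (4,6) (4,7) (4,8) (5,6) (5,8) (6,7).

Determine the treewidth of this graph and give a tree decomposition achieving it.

Treewidth 3.
Bags: B1 = {1, 4, 5, 8}  B2 = {1, 4, 5, 6}  B3 = {1, 4, 6, 7}  B4 = {1, 2, 4, 6}  B5 = {3, 4, 5, 6}
Tree: B1–B2, B2–B3, B2–B4, B2–B5

Each bag holds 4 vertices, so the decomposition has width 3, which upper-bounds the treewidth. On the other hand G contains the 4-clique {1, 4, 5, 8}. A clique must lie in a single bag of any decomposition, so no decomposition can have width below 3. The upper and lower bounds meet at 3, so that is the treewidth.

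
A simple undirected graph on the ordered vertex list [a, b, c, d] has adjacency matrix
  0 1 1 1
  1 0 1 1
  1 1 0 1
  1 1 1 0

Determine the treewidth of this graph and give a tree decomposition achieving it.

With just one bag of size 4, the width is 4 − 1 = 3, so tw(G) ≤ 3. For the lower bound, the 4 vertices {a, b, c, d} are pairwise adjacent, and any tree decomposition puts a clique entirely inside one bag — forcing width ≥ 3. Combining the bounds, tw(G) = 3.

Treewidth 3.
Bags: B1 = {a, b, c, d}
Tree: (single bag)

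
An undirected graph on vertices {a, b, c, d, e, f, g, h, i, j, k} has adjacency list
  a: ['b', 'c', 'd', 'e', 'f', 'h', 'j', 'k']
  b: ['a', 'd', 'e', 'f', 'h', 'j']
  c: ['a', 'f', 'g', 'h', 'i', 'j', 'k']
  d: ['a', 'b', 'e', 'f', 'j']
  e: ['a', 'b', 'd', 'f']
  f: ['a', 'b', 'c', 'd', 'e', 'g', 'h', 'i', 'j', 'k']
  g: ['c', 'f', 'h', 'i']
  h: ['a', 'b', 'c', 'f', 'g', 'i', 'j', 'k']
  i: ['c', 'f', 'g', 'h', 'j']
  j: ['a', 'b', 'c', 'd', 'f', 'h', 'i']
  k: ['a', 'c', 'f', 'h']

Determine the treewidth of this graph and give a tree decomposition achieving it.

Treewidth 4.
Bags: B1 = {c, f, h, i, j}  B2 = {a, c, f, h, j}  B3 = {a, c, f, h, k}  B4 = {a, b, f, h, j}  B5 = {a, b, d, f, j}  B6 = {c, f, g, h, i}  B7 = {a, b, d, e, f}
Tree: B1–B2, B2–B3, B2–B4, B4–B5, B1–B6, B5–B7

Every bag has size at most 5, so the width is 5 − 1 = 4 and tw(G) ≤ 4. Conversely, {a, b, d, f, j} is a clique of size 5, and the vertices of any clique must share a bag in every tree decomposition; so some bag has ≥ 5 vertices and tw(G) ≥ 4. Hence tw(G) = 4 exactly.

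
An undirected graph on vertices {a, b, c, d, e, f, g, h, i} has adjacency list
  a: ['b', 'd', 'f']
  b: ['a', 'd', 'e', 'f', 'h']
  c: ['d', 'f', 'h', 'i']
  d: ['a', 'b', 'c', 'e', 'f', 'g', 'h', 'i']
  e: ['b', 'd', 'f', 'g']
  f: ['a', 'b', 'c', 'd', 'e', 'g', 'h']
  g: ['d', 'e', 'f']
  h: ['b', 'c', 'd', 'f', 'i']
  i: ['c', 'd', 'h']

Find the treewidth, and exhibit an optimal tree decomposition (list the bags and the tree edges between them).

Treewidth 3.
Bags: B1 = {b, d, e, f}  B2 = {b, d, f, h}  B3 = {d, e, f, g}  B4 = {a, b, d, f}  B5 = {c, d, f, h}  B6 = {c, d, h, i}
Tree: B1–B2, B1–B3, B2–B4, B2–B5, B5–B6

Every bag has size at most 4, so the width is 4 − 1 = 3 and tw(G) ≤ 3. For the lower bound, the 4 vertices {d, e, f, g} are pairwise adjacent, and any tree decomposition puts a clique entirely inside one bag — forcing width ≥ 3. Hence tw(G) = 3 exactly.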